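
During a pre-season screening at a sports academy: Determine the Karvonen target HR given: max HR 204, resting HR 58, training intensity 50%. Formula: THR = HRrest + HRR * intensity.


HRR = HRmax - HRrest = 204 - 58 = 146
THR = 58 + 146 * 0.5
= 131.0 bpm

131.0 bpm


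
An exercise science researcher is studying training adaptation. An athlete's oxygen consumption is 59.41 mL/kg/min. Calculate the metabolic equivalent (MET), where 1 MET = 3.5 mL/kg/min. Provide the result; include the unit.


MET = VO2 / 3.5
= 59.41 / 3.5
= 16.97 METs

16.97 METs


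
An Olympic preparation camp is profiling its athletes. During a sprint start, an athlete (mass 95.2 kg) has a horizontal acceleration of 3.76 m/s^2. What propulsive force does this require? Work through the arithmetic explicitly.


Propulsive force = mass * acceleration
= 95.2 kg * 3.76 m/s^2
= 357.95 N

357.95 N


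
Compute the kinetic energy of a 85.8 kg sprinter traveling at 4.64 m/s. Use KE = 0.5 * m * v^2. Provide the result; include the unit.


Velocity squared = 21.5296
KE = 0.5 * 85.8 * 21.5296 = 923.62 J

923.62 J


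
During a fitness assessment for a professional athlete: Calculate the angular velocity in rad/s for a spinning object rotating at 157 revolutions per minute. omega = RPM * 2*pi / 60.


omega = RPM * 2*pi / 60
= 157 * 6.28318531 / 60
= 16.441 rad/s

16.441 rad/s


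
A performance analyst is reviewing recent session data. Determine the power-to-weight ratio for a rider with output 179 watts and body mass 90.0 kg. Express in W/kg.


P/W = 179 / 90.0 = 1.989 W/kg

1.989 W/kg


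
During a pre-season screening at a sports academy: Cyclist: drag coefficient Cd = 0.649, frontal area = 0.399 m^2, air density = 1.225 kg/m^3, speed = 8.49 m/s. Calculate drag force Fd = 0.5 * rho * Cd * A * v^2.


v^2 = 8.49^2 = 72.0801
Fd = 0.5 * 1.225 * 0.649 * 0.399 * 72.0801
= 11.432 N

11.432 N


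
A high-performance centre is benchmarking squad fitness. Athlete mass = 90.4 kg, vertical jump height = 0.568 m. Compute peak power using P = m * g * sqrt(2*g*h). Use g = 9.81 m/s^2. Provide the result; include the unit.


sqrt(2 * 9.81 * 0.568) = sqrt(11.14416) = 3.338287 m/s
P = 90.4 * 9.81 * 3.338287
= 2960.47 W

2960.47 W


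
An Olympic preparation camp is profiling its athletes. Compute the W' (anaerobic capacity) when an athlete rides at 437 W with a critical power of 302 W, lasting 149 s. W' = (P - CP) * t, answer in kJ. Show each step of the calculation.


Above-CP power = 135 W
Duration = 149 s
W' = 135 * 149 = 20115 J
Convert: 20115 / 1000 = 20.115 kJ

20.115 kJ


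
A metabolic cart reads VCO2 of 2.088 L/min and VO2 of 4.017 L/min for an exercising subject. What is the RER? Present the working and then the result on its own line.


RER = VCO2 / VO2 = 2.088 / 4.017 = 0.5198

0.5198


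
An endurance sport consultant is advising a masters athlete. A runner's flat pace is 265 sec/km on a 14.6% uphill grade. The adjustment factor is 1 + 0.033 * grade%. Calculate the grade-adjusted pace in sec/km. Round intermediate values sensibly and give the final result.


Factor = 1 + 0.033 * 14.6 = 1.4818
Adjusted pace = 265 * 1.4818
= 392.68 sec/km

392.68 s/km


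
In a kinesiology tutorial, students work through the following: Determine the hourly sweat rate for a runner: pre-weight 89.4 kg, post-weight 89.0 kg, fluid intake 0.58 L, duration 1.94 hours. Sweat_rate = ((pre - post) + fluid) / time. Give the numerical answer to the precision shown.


Mass lost = 89.4 - 89.0 = 0.4 kg
Add fluid consumed: 0.4 + 0.58 = 0.98 L total sweat
Sweat rate = 0.98 / 1.94 = 0.505 L/h

0.505 L/h


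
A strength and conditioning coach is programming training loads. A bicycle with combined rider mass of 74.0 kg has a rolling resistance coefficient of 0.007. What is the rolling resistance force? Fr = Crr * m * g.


Fr = 0.007 * 74.0 * 9.81
= 0.518 * 9.81
= 5.082 N

5.082 N


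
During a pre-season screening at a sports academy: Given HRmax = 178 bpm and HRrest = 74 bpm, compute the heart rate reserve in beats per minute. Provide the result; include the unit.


Heart rate reserve = maximum HR minus resting HR
HRR = 178 - 74 = 104 bpm

104 bpm


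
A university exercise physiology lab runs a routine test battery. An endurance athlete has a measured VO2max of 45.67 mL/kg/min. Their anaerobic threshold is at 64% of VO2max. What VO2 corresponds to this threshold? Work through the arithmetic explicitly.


Anaerobic threshold VO2 = VO2max * 64%
= 45.67 * 0.64
= 29.23 mL/kg/min

29.23 mL/kg/min


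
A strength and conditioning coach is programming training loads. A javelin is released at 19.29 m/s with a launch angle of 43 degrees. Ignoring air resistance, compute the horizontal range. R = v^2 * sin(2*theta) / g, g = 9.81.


Launch speed squared = 372.1041
sin(2 * 43 deg) = 0.997564
Range = 372.1041 * 0.997564 / 9.81
= 37.839 m

37.839 m


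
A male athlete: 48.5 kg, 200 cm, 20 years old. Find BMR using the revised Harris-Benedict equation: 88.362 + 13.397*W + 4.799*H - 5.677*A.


Intercept = 88.362
Weight contribution = 13.397 * 48.5 = 649.7545
Height contribution = 4.799 * 200 = 959.8
Age contribution = 5.677 * 20 = 113.54
BMR = 88.362 + 649.7545 + 959.8 - 113.54
= 1584.38 kcal/day

1584.38 kcal/day


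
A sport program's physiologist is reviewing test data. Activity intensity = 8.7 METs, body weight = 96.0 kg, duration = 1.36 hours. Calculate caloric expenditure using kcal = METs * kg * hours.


kcal = 8.7 * 96.0 * 1.36
= 835.2 * 1.36
= 1135.87 kcal

1135.87 kcal


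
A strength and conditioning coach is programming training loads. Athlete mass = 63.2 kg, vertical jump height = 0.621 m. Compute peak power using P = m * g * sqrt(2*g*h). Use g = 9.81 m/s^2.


sqrt(2 * 9.81 * 0.621) = sqrt(12.18402) = 3.490562 m/s
P = 63.2 * 9.81 * 3.490562
= 2164.12 W

2164.12 W


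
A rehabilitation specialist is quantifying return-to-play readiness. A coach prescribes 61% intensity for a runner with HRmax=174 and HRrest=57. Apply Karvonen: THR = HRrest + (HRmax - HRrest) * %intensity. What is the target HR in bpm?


Heart rate reserve = 174 - 57 = 117
Intensity fraction = 61 / 100 = 0.61
THR = 57 + 117 * 0.61 = 128.37 bpm

128.37 bpm


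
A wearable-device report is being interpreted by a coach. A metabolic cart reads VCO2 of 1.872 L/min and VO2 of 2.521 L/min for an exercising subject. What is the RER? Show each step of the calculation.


RER = VCO2 / VO2 = 1.872 / 2.521 = 0.7426

0.7426


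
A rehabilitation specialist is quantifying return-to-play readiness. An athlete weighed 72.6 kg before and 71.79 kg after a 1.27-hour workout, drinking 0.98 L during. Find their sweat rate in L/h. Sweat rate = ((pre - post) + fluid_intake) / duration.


Body mass change = 0.81 kg
Total sweat loss = 0.81 + 0.98 = 1.79 L
Rate = 1.79 / 1.27 = 1.409 L/h

1.409 L/h


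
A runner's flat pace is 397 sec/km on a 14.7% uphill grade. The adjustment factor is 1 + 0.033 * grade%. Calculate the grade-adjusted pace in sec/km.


Factor = 1 + 0.033 * 14.7 = 1.4851
Adjusted pace = 397 * 1.4851
= 589.58 sec/km

589.58 s/km


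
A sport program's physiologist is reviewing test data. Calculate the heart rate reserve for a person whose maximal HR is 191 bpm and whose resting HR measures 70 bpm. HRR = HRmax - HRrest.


HRmax = 191 bpm
HRrest = 70 bpm
HRR = 191 - 70 = 121 bpm

121 bpm


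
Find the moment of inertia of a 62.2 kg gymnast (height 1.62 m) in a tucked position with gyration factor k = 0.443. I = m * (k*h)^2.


Radius of gyration = 0.443 * 1.62 = 0.71766 m
I = 62.2 * 0.71766^2
= 62.2 * 0.515036
= 32.035 kg*m^2

32.035 kg*m^2


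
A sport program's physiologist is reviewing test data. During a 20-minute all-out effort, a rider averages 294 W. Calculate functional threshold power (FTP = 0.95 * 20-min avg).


FTP = 0.95 * 294
= 279.3 W

279.3 W


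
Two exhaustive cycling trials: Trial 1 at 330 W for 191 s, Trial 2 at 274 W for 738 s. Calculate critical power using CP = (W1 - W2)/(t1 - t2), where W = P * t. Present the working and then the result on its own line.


W1 = 330 * 191 = 63030 J
W2 = 274 * 738 = 202212 J
CP = (63030 - 202212) / (191 - 738)
= -139182 / -547
= 254.45 W

254.45 W


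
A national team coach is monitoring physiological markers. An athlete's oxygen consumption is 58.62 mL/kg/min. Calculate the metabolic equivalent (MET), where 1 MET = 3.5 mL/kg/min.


MET = VO2 / 3.5
= 58.62 / 3.5
= 16.75 METs

16.75 METs


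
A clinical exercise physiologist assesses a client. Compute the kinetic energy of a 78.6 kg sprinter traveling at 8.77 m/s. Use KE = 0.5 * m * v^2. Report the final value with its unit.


Velocity squared = 76.9129
KE = 0.5 * 78.6 * 76.9129 = 3022.68 J

3022.68 J


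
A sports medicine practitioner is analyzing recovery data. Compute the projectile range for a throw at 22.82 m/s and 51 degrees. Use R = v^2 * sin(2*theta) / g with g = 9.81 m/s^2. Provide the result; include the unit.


Two times the angle = 102 degrees
sin(102) = 0.978148
R = 520.7524 * 0.978148 / 9.81 = 51.924 m

51.924 m


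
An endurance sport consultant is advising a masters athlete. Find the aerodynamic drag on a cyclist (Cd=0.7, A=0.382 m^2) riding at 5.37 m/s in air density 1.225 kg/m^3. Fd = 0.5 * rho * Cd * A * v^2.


Fd = 0.5 * 1.225 * 0.7 * 0.382 * 5.37^2
= 0.5 * 1.225 * 0.7 * 0.382 * 28.8369
= 4.723 N

4.723 N


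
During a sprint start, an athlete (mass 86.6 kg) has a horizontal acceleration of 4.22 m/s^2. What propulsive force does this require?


Propulsive force = mass * acceleration
= 86.6 kg * 4.22 m/s^2
= 365.45 N

365.45 N


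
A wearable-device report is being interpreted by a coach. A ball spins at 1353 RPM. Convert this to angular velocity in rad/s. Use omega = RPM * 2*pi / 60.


omega = 1353 * 2 * pi / 60
= 1353 * 6.28318531 / 60
= 8501.15 / 60
= 141.686 rad/s

141.686 rad/s


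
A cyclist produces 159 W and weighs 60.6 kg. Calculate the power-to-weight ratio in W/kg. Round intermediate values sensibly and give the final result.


P/W = power / mass
= 159 / 60.6
= 2.624 W/kg

2.624 W/kg


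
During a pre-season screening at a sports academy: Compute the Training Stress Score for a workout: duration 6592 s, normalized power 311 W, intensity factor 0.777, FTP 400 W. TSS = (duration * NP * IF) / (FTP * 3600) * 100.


Product = 6592 * 311 * 0.777 = 1592937.024
Base = 400 * 3600 = 1440000
TSS = 1592937.024 / 1440000 * 100 = 110.62

110.62 TSS


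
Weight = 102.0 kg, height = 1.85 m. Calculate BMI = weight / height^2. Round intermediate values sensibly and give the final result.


height^2 = 1.85^2 = 3.4225
BMI = 102.0 / 3.4225 = 29.8 kg/m^2

29.8 kg/m^2


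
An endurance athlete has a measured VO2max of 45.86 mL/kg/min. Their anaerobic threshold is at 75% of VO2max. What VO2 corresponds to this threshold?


Anaerobic threshold VO2 = VO2max * 75%
= 45.86 * 0.75
= 34.4 mL/kg/min

34.4 mL/kg/min


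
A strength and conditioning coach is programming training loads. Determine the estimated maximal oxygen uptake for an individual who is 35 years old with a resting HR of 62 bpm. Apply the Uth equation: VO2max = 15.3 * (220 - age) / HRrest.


HRmax = 220 - 35 = 185
VO2max = 15.3 * (185 / 62)
= 15.3 * 2.9839
= 45.65 mL/kg/min

45.65 mL/kg/min


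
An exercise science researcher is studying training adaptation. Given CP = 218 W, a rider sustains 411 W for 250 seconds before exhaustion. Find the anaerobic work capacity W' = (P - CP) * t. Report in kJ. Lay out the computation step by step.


Excess power = 411 - 218 = 193 W
Work above CP = 193 * 250 = 48250 J
W' = 48.25 kJ

48.25 kJ


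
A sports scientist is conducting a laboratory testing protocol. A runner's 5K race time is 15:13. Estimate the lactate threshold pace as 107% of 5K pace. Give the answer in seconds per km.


Total race time = 15*60 + 13 = 913 seconds
5K pace = 913 / 5 = 182.6 sec/km
LT pace = 182.6 * 1.07 = 195.38 sec/km

195.38 s/km


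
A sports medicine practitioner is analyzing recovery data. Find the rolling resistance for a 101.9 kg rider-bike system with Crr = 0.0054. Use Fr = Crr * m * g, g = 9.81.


m * g = 101.9 * 9.81 = 999.639 N
Fr = 0.0054 * 999.639 = 5.398 N

5.398 N


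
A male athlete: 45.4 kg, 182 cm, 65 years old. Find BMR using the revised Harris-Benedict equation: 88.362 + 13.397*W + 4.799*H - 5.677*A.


Intercept = 88.362
Weight contribution = 13.397 * 45.4 = 608.2238
Height contribution = 4.799 * 182 = 873.418
Age contribution = 5.677 * 65 = 369.005
BMR = 88.362 + 608.2238 + 873.418 - 369.005
= 1201.0 kcal/day

1201.0 kcal/day


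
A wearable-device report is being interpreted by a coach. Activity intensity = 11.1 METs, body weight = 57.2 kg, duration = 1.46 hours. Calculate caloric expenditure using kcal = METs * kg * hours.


kcal = 11.1 * 57.2 * 1.46
= 634.92 * 1.46
= 926.98 kcal

926.98 kcal


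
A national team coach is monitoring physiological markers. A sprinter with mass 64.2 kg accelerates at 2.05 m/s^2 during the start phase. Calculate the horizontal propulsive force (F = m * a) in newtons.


F = m * a
= 64.2 * 2.05
= 131.61 N

131.61 N


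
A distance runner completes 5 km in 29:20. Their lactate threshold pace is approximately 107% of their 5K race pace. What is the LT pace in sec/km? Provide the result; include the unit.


Convert to seconds: 29 min 20 s = 1760 s
Pace per km = 1760 / 5 = 352.0 s/km
LT pace = 352.0 * 1.07 = 376.64 s/km

376.64 s/km


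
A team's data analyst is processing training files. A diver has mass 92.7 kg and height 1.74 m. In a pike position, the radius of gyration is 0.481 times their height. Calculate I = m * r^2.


r = 0.481 * 1.74 = 0.83694 m
I = m * r^2 = 92.7 * 0.700469 = 64.933 kg*m^2

64.933 kg*m^2


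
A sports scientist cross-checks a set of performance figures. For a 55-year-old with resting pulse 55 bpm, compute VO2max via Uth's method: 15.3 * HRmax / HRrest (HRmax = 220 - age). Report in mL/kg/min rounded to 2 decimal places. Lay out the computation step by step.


Step 1: HRmax = 220 - 55 = 165 bpm
Step 2: Ratio = 165 / 55 = 3.0
Step 3: VO2max = 15.3 * 3.0 = 45.9 mL/kg/min

45.9 mL/kg/min


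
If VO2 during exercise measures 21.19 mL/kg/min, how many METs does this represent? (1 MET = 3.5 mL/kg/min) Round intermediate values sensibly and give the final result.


METs = VO2 / 3.5 = 21.19 / 3.5 = 6.05

6.05 METs


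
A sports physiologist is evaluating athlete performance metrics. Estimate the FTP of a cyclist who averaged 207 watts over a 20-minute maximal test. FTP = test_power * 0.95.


FTP = 207 * 0.95 = 196.65 W

196.65 W


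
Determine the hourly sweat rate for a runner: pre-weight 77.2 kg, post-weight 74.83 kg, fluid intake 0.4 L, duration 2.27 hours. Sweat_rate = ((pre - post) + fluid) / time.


Mass lost = 77.2 - 74.83 = 2.37 kg
Add fluid consumed: 2.37 + 0.4 = 2.77 L total sweat
Sweat rate = 2.77 / 2.27 = 1.22 L/h

1.22 L/h


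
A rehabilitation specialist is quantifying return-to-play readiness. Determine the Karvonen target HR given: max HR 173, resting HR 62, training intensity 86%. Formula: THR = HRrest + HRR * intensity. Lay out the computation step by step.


HRR = HRmax - HRrest = 173 - 62 = 111
THR = 62 + 111 * 0.86
= 157.46 bpm

157.46 bpm


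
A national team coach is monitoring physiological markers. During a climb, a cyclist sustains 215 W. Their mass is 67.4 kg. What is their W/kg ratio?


Power-to-weight = 215 W / 67.4 kg
= 3.19 W/kg

3.19 W/kg


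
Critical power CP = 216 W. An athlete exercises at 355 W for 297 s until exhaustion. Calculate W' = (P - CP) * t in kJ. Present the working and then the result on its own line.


P - CP = 355 - 216 = 139 W
W' = 139 * 297 = 41283 J
= 41283 / 1000 = 41.283 kJ

41.283 kJ


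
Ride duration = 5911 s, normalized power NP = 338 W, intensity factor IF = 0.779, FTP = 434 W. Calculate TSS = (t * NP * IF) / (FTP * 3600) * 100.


Numerator = 5911 * 338 * 0.779 = 1556378.122
Denominator = 434 * 3600 = 1562400
TSS = 1556378.122 / 1562400 * 100
= 99.61

99.61 TSS


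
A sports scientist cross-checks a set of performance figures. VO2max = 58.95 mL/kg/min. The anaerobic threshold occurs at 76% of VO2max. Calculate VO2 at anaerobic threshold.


AT fraction = 76 / 100 = 0.76
AT VO2 = 58.95 * 0.76
= 44.8 mL/kg/min

44.8 mL/kg/min


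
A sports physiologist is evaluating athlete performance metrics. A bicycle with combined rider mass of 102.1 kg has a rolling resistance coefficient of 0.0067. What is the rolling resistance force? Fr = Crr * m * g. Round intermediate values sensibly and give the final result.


Fr = 0.0067 * 102.1 * 9.81
= 0.68407 * 9.81
= 6.711 N

6.711 N


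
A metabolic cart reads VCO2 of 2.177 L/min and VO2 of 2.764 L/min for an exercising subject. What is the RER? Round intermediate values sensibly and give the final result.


RER = VCO2 / VO2 = 2.177 / 2.764 = 0.7876

0.7876


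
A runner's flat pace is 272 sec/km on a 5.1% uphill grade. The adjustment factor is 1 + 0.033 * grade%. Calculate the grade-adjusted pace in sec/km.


Factor = 1 + 0.033 * 5.1 = 1.1683
Adjusted pace = 272 * 1.1683
= 317.78 sec/km

317.78 s/km


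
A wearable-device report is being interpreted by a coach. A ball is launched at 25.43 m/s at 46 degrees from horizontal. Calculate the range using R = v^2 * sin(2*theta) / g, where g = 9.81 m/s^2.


sin(2 * 46) = sin(92) = 0.999391
v^2 = 25.43^2 = 646.6849
R = 646.6849 * 0.999391 / 9.81
= 65.881 m

65.881 m


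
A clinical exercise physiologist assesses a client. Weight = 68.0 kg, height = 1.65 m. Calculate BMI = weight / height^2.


height^2 = 1.65^2 = 2.7225
BMI = 68.0 / 2.7225 = 24.98 kg/m^2

24.98 kg/m^2


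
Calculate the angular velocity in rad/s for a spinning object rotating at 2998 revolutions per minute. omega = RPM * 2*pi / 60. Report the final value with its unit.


omega = RPM * 2*pi / 60
= 2998 * 6.28318531 / 60
= 313.95 rad/s

313.95 rad/s


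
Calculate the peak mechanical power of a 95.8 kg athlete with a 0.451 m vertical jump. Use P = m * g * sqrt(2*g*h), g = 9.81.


First, sqrt(2gh) = sqrt(2 * 9.81 * 0.451)
= sqrt(8.84862) = 2.974663 m/s
Power = 95.8 * 9.81 * 2.974663 = 2795.58 W

2795.58 W


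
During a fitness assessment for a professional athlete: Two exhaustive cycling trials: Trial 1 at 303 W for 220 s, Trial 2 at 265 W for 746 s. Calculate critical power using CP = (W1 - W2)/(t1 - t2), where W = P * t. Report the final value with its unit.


W1 = 303 * 220 = 66660 J
W2 = 265 * 746 = 197690 J
CP = (66660 - 197690) / (220 - 746)
= -131030 / -526
= 249.11 W

249.11 W


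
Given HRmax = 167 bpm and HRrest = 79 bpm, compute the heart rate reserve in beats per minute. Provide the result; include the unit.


Heart rate reserve = maximum HR minus resting HR
HRR = 167 - 79 = 88 bpm

88 bpm


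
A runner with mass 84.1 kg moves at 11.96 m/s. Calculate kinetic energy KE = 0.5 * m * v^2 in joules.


v^2 = 11.96^2 = 143.0416
KE = 0.5 * 84.1 * 143.0416
= 6014.9 J

6014.9 J


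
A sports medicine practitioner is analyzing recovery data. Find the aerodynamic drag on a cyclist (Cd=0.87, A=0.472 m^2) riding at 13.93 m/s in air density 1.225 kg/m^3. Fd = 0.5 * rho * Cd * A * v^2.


Fd = 0.5 * 1.225 * 0.87 * 0.472 * 13.93^2
= 0.5 * 1.225 * 0.87 * 0.472 * 194.0449
= 48.806 N

48.806 N


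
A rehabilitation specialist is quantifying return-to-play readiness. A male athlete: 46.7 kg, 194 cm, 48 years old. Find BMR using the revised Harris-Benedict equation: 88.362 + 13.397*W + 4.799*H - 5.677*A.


Intercept = 88.362
Weight contribution = 13.397 * 46.7 = 625.6399
Height contribution = 4.799 * 194 = 931.006
Age contribution = 5.677 * 48 = 272.496
BMR = 88.362 + 625.6399 + 931.006 - 272.496
= 1372.51 kcal/day

1372.51 kcal/day


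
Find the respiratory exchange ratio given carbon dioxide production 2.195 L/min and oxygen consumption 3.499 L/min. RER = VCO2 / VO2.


VCO2 = 2.195 L/min
VO2 = 3.499 L/min
RER = 2.195 / 3.499 = 0.6273

0.6273


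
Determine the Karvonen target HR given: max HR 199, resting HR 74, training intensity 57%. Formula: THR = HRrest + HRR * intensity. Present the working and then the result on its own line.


HRR = HRmax - HRrest = 199 - 74 = 125
THR = 74 + 125 * 0.57
= 145.25 bpm

145.25 bpm


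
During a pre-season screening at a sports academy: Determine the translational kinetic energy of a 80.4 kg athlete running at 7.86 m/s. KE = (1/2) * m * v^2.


KE = 0.5 * m * v^2
= 0.5 * 80.4 * 7.86^2
= 0.5 * 80.4 * 61.7796
= 2483.54 J

2483.54 J


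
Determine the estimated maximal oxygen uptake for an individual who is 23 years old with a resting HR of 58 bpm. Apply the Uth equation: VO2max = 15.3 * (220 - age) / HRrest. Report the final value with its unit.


HRmax = 220 - 23 = 197
VO2max = 15.3 * (197 / 58)
= 15.3 * 3.3966
= 51.97 mL/kg/min

51.97 mL/kg/min


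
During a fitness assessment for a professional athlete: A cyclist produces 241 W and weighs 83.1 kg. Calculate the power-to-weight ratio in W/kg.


P/W = power / mass
= 241 / 83.1
= 2.9 W/kg

2.9 W/kg


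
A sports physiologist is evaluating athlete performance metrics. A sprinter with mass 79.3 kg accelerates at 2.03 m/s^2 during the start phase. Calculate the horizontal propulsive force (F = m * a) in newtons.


F = m * a
= 79.3 * 2.03
= 160.98 N

160.98 N


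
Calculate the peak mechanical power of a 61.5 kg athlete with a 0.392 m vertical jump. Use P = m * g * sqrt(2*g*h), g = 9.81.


First, sqrt(2gh) = sqrt(2 * 9.81 * 0.392)
= sqrt(7.69104) = 2.773272 m/s
Power = 61.5 * 9.81 * 2.773272 = 1673.16 W

1673.16 W


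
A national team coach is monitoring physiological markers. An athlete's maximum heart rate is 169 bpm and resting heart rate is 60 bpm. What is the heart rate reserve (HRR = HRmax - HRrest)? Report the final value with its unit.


HRR = HRmax - HRrest
= 169 - 60
= 109 bpm

109 bpm


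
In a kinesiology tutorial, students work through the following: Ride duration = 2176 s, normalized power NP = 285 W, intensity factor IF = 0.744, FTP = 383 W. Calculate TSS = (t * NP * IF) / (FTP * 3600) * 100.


Numerator = 2176 * 285 * 0.744 = 461399.04
Denominator = 383 * 3600 = 1378800
TSS = 461399.04 / 1378800 * 100
= 33.46

33.46 TSS


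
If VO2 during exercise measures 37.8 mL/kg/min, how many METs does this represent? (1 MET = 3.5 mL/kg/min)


METs = VO2 / 3.5 = 37.8 / 3.5 = 10.8

10.8 METs


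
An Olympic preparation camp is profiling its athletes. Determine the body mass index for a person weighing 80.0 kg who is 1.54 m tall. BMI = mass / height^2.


BMI = mass / height^2
= 80.0 / 1.54^2
= 80.0 / 2.3716
= 33.73 kg/m^2

33.73 kg/m^2


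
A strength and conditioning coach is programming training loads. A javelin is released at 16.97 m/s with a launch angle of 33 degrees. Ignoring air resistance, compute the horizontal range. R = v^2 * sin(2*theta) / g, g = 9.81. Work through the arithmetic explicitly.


Launch speed squared = 287.9809
sin(2 * 33 deg) = 0.913545
Range = 287.9809 * 0.913545 / 9.81
= 26.818 m

26.818 m


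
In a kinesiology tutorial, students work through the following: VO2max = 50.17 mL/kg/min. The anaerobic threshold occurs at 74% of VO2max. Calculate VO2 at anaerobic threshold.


AT fraction = 74 / 100 = 0.74
AT VO2 = 50.17 * 0.74
= 37.13 mL/kg/min

37.13 mL/kg/min


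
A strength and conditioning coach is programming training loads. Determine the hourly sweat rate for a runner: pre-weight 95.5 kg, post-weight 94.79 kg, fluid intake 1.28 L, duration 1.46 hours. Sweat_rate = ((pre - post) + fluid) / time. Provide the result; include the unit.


Mass lost = 95.5 - 94.79 = 0.71 kg
Add fluid consumed: 0.71 + 1.28 = 1.99 L total sweat
Sweat rate = 1.99 / 1.46 = 1.363 L/h

1.363 L/h


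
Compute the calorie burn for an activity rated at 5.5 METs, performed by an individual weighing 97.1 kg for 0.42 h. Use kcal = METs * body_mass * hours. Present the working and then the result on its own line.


Product of METs and mass = 5.5 * 97.1 = 534.05
Total kcal = 534.05 * 0.42 = 224.3 kcal

224.3 kcal


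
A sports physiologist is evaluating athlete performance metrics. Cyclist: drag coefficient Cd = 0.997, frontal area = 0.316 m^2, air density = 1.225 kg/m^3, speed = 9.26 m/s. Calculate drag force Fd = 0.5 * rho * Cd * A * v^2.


v^2 = 9.26^2 = 85.7476
Fd = 0.5 * 1.225 * 0.997 * 0.316 * 85.7476
= 16.547 N

16.547 N


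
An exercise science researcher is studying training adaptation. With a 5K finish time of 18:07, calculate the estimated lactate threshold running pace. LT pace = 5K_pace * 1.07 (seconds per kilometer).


Race duration = 1087 s for 5 km
Average pace = 1087 / 5 = 217.4 s/km
LT pace = 217.4 * 1.07
= 232.62 s/km

232.62 s/km


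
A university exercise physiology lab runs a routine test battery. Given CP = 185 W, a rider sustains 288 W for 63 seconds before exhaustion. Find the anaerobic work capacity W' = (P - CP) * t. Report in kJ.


Excess power = 288 - 185 = 103 W
Work above CP = 103 * 63 = 6489 J
W' = 6.489 kJ

6.489 kJ


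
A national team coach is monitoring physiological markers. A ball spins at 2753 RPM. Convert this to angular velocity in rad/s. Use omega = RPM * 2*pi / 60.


omega = 2753 * 2 * pi / 60
= 2753 * 6.28318531 / 60
= 17297.609 / 60
= 288.293 rad/s

288.293 rad/s


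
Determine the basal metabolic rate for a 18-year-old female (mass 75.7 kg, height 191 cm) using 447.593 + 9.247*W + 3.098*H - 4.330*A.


BMR = 447.593 + 9.247*75.7 + 3.098*191 - 4.330*18
= 1661.37 kcal/day

1661.37 kcal/day


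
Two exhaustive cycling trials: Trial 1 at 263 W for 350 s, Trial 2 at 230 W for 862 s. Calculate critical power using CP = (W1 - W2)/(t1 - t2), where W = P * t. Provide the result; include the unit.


W1 = 263 * 350 = 92050 J
W2 = 230 * 862 = 198260 J
CP = (92050 - 198260) / (350 - 862)
= -106210 / -512
= 207.44 W

207.44 W


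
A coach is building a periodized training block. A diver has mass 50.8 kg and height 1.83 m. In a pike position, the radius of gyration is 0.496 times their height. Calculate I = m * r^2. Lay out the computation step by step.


r = 0.496 * 1.83 = 0.90768 m
I = m * r^2 = 50.8 * 0.823883 = 41.853 kg*m^2

41.853 kg*m^2


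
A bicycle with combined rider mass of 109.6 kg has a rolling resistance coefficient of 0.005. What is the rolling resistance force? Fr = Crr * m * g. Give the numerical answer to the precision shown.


Fr = 0.005 * 109.6 * 9.81
= 0.548 * 9.81
= 5.376 N

5.376 N


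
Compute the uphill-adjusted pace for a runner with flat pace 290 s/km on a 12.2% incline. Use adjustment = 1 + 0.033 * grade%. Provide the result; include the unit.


Adjustment factor = 1 + 0.033 * 12.2 = 1.4026
Grade-adjusted pace = 290 * 1.4026 = 406.75 s/km

406.75 s/km


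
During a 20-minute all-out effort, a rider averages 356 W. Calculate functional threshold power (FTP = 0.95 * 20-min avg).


FTP = 0.95 * 356
= 338.2 W

338.2 W


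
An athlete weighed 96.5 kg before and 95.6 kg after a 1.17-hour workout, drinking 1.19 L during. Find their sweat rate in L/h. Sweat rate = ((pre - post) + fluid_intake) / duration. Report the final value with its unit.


Body mass change = 0.9 kg
Total sweat loss = 0.9 + 1.19 = 2.09 L
Rate = 2.09 / 1.17 = 1.786 L/h

1.786 L/h


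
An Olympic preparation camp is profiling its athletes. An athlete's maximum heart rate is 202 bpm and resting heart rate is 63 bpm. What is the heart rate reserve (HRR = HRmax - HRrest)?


HRR = HRmax - HRrest
= 202 - 63
= 139 bpm

139 bpm


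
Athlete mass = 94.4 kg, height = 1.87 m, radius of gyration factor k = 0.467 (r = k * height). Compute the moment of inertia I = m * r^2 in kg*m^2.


r = k * height = 0.467 * 1.87 = 0.87329 m
r^2 = 0.87329^2 = 0.762635
I = 94.4 * 0.762635 = 71.993 kg*m^2

71.993 kg*m^2


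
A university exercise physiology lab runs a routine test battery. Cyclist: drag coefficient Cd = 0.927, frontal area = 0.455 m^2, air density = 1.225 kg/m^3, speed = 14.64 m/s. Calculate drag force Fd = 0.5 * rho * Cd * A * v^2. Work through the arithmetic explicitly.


v^2 = 14.64^2 = 214.3296
Fd = 0.5 * 1.225 * 0.927 * 0.455 * 214.3296
= 55.371 N

55.371 N


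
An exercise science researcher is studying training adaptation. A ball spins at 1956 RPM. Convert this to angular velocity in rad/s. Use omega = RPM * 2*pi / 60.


omega = 1956 * 2 * pi / 60
= 1956 * 6.28318531 / 60
= 12289.91 / 60
= 204.832 rad/s

204.832 rad/s


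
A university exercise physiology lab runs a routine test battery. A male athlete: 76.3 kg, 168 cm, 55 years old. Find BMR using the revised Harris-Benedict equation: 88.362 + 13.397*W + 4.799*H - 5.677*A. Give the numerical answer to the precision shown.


Intercept = 88.362
Weight contribution = 13.397 * 76.3 = 1022.1911
Height contribution = 4.799 * 168 = 806.232
Age contribution = 5.677 * 55 = 312.235
BMR = 88.362 + 1022.1911 + 806.232 - 312.235
= 1604.55 kcal/day

1604.55 kcal/day


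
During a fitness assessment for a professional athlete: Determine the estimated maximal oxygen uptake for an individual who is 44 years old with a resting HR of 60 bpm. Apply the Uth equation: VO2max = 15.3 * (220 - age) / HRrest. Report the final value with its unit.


HRmax = 220 - 44 = 176
VO2max = 15.3 * (176 / 60)
= 15.3 * 2.9333
= 44.88 mL/kg/min

44.88 mL/kg/min


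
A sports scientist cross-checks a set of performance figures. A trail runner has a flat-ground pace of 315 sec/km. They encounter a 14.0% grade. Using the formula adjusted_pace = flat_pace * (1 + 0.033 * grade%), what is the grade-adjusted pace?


Grade factor = 1 + 0.033 * 14.0 = 1.462
Adjusted = 315 * 1.462 = 460.53 sec/km

460.53 s/km


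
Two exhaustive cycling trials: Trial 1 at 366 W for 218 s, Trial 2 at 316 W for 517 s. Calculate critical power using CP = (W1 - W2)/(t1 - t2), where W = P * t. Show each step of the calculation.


W1 = 366 * 218 = 79788 J
W2 = 316 * 517 = 163372 J
CP = (79788 - 163372) / (218 - 517)
= -83584 / -299
= 279.55 W

279.55 W


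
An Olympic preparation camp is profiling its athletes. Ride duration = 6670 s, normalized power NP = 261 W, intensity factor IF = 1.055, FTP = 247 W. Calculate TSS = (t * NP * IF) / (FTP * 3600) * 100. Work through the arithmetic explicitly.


Numerator = 6670 * 261 * 1.055 = 1836617.85
Denominator = 247 * 3600 = 889200
TSS = 1836617.85 / 889200 * 100
= 206.55

206.55 TSS


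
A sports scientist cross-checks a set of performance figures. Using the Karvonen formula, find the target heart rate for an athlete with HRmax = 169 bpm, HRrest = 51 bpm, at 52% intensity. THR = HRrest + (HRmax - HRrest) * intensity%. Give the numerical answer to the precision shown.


HRR = 169 - 51 = 118
THR = 51 + 118 * 0.52
= 51 + 61.36
= 112.36 bpm

112.36 bpm


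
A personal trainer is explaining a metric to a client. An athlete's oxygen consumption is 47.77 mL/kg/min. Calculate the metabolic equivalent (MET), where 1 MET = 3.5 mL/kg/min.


MET = VO2 / 3.5
= 47.77 / 3.5
= 13.65 METs

13.65 METs


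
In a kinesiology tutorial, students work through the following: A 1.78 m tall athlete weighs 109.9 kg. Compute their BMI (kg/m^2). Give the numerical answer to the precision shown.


height^2 = 3.1684 m^2
BMI = 109.9 / 3.1684 = 34.69 kg/m^2

34.69 kg/m^2


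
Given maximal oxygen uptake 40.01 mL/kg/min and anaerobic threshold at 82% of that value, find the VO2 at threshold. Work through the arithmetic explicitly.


Percentage as decimal = 0.82
VO2 at AT = 40.01 * 0.82 = 32.81 mL/kg/min

32.81 mL/kg/min


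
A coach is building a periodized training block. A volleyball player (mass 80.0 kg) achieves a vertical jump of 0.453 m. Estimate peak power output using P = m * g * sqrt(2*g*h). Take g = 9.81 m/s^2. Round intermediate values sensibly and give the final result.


2 * g * h = 2 * 9.81 * 0.453 = 8.88786
sqrt(8.88786) = 2.981251 m/s
P = 80.0 * 9.81 * 2.981251 = 2339.69 W

2339.69 W


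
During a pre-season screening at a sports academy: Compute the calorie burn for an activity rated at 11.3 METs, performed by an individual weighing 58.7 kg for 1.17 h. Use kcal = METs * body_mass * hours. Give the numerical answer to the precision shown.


Product of METs and mass = 11.3 * 58.7 = 663.31
Total kcal = 663.31 * 1.17 = 776.07 kcal

776.07 kcal


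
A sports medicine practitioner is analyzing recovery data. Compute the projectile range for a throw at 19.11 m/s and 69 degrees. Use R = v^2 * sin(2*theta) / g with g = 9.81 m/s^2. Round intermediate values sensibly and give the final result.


Two times the angle = 138 degrees
sin(138) = 0.669131
R = 365.1921 * 0.669131 / 9.81 = 24.909 m

24.909 m


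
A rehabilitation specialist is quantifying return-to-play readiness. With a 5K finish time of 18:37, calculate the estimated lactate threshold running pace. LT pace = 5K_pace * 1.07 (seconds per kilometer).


Race duration = 1117 s for 5 km
Average pace = 1117 / 5 = 223.4 s/km
LT pace = 223.4 * 1.07
= 239.04 s/km

239.04 s/km


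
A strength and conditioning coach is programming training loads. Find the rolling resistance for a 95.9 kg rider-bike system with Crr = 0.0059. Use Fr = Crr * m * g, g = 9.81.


m * g = 95.9 * 9.81 = 940.779 N
Fr = 0.0059 * 940.779 = 5.551 N

5.551 N


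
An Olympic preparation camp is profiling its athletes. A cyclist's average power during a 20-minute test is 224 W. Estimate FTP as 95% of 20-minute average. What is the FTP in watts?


FTP = 20-min power * 0.95
= 224 * 0.95
= 212.8 W

212.8 W


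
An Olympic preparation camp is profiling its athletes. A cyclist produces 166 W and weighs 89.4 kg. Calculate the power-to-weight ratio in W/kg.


P/W = power / mass
= 166 / 89.4
= 1.857 W/kg

1.857 W/kg


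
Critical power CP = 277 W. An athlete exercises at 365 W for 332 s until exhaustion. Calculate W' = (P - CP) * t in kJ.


P - CP = 365 - 277 = 88 W
W' = 88 * 332 = 29216 J
= 29216 / 1000 = 29.216 kJ

29.216 kJ


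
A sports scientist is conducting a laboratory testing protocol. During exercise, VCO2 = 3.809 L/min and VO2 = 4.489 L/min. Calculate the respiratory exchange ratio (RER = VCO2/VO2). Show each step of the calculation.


RER = VCO2 / VO2
= 3.809 / 4.489
= 0.8485

0.8485


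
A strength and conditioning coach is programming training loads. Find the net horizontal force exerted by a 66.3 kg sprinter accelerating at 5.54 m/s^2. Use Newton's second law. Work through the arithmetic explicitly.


Newton's second law: F = m * a
F = 66.3 * 5.54 = 367.3 N

367.3 N


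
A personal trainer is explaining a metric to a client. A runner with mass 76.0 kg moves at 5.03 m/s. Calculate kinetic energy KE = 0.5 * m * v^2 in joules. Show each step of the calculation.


v^2 = 5.03^2 = 25.3009
KE = 0.5 * 76.0 * 25.3009
= 961.43 J

961.43 J


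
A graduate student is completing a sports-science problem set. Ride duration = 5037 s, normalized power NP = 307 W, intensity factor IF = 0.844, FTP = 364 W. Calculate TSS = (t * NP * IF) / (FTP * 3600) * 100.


Numerator = 5037 * 307 * 0.844 = 1305126.996
Denominator = 364 * 3600 = 1310400
TSS = 1305126.996 / 1310400 * 100
= 99.6

99.6 TSS


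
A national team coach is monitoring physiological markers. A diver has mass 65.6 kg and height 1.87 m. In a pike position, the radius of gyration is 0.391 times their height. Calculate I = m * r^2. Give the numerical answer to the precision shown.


r = 0.391 * 1.87 = 0.73117 m
I = m * r^2 = 65.6 * 0.53461 = 35.07 kg*m^2

35.07 kg*m^2


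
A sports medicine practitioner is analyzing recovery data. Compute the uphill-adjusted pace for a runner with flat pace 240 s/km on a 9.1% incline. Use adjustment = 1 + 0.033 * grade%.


Adjustment factor = 1 + 0.033 * 9.1 = 1.3003
Grade-adjusted pace = 240 * 1.3003 = 312.07 s/km

312.07 s/km


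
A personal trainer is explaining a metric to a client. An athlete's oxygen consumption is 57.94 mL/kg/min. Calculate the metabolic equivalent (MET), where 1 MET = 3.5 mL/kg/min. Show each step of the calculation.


MET = VO2 / 3.5
= 57.94 / 3.5
= 16.55 METs

16.55 METs


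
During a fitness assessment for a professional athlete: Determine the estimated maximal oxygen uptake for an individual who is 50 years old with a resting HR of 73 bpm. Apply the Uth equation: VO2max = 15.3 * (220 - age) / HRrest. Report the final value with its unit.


HRmax = 220 - 50 = 170
VO2max = 15.3 * (170 / 73)
= 15.3 * 2.3288
= 35.63 mL/kg/min

35.63 mL/kg/min


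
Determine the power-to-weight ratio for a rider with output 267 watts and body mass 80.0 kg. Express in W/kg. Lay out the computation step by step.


P/W = 267 / 80.0 = 3.338 W/kg

3.338 W/kg


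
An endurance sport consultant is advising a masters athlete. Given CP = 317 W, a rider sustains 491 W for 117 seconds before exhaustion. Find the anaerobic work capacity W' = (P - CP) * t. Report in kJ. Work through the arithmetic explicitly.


Excess power = 491 - 317 = 174 W
Work above CP = 174 * 117 = 20358 J
W' = 20.358 kJ

20.358 kJ


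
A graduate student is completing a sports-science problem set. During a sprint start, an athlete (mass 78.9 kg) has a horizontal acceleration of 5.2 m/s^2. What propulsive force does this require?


Propulsive force = mass * acceleration
= 78.9 kg * 5.2 m/s^2
= 410.28 N

410.28 N


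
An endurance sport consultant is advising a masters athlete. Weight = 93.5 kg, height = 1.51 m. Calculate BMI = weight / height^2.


height^2 = 1.51^2 = 2.2801
BMI = 93.5 / 2.2801 = 41.01 kg/m^2

41.01 kg/m^2


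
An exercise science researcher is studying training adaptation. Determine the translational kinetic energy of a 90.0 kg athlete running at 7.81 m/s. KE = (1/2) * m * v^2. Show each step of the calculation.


KE = 0.5 * m * v^2
= 0.5 * 90.0 * 7.81^2
= 0.5 * 90.0 * 60.9961
= 2744.82 J

2744.82 J


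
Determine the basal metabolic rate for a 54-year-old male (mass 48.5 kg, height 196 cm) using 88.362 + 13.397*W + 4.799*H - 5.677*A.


BMR = 88.362 + 13.397*48.5 + 4.799*196 - 5.677*54
= 1372.16 kcal/day

1372.16 kcal/day


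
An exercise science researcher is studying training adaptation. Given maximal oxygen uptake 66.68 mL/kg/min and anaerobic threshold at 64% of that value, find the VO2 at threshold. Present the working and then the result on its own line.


Percentage as decimal = 0.64
VO2 at AT = 66.68 * 0.64 = 42.68 mL/kg/min

42.68 mL/kg/min


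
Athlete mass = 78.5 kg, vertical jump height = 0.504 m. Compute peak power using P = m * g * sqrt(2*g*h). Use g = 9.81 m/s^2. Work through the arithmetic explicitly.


sqrt(2 * 9.81 * 0.504) = sqrt(9.88848) = 3.144595 m/s
P = 78.5 * 9.81 * 3.144595
= 2421.61 W

2421.61 W


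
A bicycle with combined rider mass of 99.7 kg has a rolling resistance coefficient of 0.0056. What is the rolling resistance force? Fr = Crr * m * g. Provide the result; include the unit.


Fr = 0.0056 * 99.7 * 9.81
= 0.55832 * 9.81
= 5.477 N

5.477 N


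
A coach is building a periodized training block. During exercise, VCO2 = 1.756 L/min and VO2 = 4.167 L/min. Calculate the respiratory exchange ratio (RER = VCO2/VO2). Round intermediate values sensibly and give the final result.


RER = VCO2 / VO2
= 1.756 / 4.167
= 0.4214

0.4214


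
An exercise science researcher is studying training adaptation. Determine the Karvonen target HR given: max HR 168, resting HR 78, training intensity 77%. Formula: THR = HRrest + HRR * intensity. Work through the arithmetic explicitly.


HRR = HRmax - HRrest = 168 - 78 = 90
THR = 78 + 90 * 0.77
= 147.3 bpm

147.3 bpm


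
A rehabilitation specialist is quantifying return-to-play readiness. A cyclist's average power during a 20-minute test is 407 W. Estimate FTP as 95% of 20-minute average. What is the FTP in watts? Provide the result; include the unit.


FTP = 20-min power * 0.95
= 407 * 0.95
= 386.65 W

386.65 W
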